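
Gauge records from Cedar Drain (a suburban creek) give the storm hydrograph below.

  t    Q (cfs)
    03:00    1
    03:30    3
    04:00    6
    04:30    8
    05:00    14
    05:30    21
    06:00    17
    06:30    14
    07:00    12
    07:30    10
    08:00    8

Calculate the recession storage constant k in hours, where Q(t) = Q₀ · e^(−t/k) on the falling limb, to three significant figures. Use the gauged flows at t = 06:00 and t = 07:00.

On the falling limb, Q drops from 17 to 12 cfs between t = 06:00 and t = 07:00 (Δt = 1 h).
k = −Δt / ln(Q₂/Q₁) = −1 / ln(12/17) = 2.87 h.

k ≈ 2.87 h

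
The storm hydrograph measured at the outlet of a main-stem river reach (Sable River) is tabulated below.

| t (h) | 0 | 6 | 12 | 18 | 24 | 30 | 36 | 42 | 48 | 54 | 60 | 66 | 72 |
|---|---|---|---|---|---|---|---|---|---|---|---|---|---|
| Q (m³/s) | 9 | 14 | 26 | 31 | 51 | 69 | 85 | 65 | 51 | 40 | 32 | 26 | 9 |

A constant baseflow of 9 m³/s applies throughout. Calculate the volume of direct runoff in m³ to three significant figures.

V ≈ 8.45 × 10^6 m³

Direct-runoff ordinates (Q − Q_b): 0.0, 5.0, 17.0, 22.0, 42.0, 60.0, 76.0, 56.0, 42.0, 31.0, 23.0, 17.0, 0.0 m³/s.
ΣQ_DR = 391.0 m³/s.
With Δt = 6 h = 21600 s, V = ΣQ_DR · Δt = 391.0 × 21600 = 8.45 × 10^6 m³.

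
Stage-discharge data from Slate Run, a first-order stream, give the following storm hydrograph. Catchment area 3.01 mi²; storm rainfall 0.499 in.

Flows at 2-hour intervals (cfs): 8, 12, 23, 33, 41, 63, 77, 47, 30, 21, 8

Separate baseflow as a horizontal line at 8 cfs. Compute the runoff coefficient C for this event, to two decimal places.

C ≈ 0.57

ΣQ_DR = 275.0 cfs; V = ΣQ_DR·Δt = 1.980 × 10^6 ft³.
Runoff depth d = V / A = 0.2831 in.
C = d / P = 0.2831 / 0.499 = 0.57.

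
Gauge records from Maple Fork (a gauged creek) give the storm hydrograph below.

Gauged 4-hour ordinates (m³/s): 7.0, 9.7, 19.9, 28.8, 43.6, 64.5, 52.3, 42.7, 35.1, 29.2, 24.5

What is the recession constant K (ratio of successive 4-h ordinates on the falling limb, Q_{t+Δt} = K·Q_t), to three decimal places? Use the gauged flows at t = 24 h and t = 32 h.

Using the recession-limb readings at t = 24 h and t = 32 h: Q falls from 52.3 to 35.1 m³/s over 2 intervals.
K = (Q₂/Q₁)^(1/2) = (35.1/52.3)^(1/2) = 0.819.

K ≈ 0.819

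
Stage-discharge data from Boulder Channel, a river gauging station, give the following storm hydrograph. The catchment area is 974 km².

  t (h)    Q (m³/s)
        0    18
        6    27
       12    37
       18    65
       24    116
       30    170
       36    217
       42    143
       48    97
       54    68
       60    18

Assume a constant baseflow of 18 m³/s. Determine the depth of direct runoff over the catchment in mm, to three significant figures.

d ≈ 17.3 mm

Direct runoff: 0.0, 9.0, 19.0, 47.0, 98.0, 152.0, 199.0, 125.0, 79.0, 50.0, 0.0 m³/s; ΣQ_DR = 778.0 m³/s.
V = ΣQ_DR · Δt = 778.0 × 21600 s = 1.680 × 10^7 m³.
Over A = 974 km², depth = V / A = 17.3 mm.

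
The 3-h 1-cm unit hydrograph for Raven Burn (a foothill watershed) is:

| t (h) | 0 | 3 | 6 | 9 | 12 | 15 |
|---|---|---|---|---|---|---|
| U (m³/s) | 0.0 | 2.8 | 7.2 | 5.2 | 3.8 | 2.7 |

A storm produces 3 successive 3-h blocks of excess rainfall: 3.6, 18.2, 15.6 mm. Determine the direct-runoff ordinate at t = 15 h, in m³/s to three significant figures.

Q ≈ 16.0 m³/s

By discrete convolution, Q_j = Σ (P_i / 10 mm) · U_{j−i}.
At t = 15 h (j=5): Q = (3.6/10)·2.7 + (18.2/10)·3.8 + (15.6/10)·5.2 = 16.0 m³/s.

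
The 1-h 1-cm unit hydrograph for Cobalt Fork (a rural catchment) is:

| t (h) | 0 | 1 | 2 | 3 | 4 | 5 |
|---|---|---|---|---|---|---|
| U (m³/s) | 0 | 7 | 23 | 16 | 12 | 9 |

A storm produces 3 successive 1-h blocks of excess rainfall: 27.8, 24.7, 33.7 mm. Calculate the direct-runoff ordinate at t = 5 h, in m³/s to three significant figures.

By discrete convolution, Q_j = Σ (P_i / 10 mm) · U_{j−i}.
At t = 5 h (j=5): Q = (27.8/10)·9 + (24.7/10)·12 + (33.7/10)·16 = 109 m³/s.

Q ≈ 109 m³/s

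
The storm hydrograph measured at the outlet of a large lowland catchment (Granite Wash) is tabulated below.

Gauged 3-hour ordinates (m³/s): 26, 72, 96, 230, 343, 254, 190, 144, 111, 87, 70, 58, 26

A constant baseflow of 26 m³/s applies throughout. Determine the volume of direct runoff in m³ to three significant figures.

V ≈ 1.48 × 10^7 m³

Direct-runoff ordinates (Q − Q_b): 0.0, 46.0, 70.0, 204.0, 317.0, 228.0, 164.0, 118.0, 85.0, 61.0, 44.0, 32.0, 0.0 m³/s.
ΣQ_DR = 1369 m³/s.
With Δt = 3 h = 10800 s, V = ΣQ_DR · Δt = 1369 × 10800 = 1.48 × 10^7 m³.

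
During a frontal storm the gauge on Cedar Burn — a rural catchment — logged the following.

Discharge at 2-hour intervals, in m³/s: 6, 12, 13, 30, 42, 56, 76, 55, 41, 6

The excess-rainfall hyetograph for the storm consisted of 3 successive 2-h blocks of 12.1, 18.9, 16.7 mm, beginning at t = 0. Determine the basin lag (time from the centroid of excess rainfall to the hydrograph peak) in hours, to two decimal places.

Centroid of excess rainfall: t_c = Σ P_i·t̄_i / ΣP_i = 3.1929 h (block centres at 1, 3, 5 h).
Hydrograph peak occurs at t = 12 h, so basin lag t_L = 12 − 3.1929 = 8.81 h.

t_L ≈ 8.81 h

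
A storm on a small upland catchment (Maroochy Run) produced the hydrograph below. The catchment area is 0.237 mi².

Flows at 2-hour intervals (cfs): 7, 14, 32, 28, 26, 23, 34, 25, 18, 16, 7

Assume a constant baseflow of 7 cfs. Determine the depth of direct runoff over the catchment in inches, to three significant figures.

d ≈ 2.00 in

Direct runoff: 0.0, 7.0, 25.0, 21.0, 19.0, 16.0, 27.0, 18.0, 11.0, 9.0, 0.0 cfs; ΣQ_DR = 153.0 cfs.
V = ΣQ_DR · Δt = 153.0 × 7200 s = 1.102 × 10^6 ft³.
Over A = 0.237 mi², depth = V / A = 2.00 in.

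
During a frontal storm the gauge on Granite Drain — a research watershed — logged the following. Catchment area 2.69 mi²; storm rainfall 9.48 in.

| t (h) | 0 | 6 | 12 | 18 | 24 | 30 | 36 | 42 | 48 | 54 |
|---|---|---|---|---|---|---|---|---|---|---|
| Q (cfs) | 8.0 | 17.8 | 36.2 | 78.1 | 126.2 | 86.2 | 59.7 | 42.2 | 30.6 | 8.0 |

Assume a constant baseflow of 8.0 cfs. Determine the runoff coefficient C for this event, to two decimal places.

ΣQ_DR = 413.0 cfs; V = ΣQ_DR·Δt = 8.921 × 10^6 ft³.
Runoff depth d = V / A = 1.427 in.
C = d / P = 1.427 / 9.48 = 0.15.

C ≈ 0.15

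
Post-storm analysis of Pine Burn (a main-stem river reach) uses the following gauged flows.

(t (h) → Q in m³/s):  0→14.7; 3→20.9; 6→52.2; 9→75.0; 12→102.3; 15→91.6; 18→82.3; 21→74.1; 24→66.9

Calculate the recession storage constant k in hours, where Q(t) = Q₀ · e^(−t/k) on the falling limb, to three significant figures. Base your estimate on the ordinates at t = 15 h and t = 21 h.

On the falling limb, Q drops from 91.6 to 74.1 m³/s between t = 15 h and t = 21 h (Δt = 6 h).
k = −Δt / ln(Q₂/Q₁) = −6 / ln(74.1/91.6) = 28.3 h.

k ≈ 28.3 h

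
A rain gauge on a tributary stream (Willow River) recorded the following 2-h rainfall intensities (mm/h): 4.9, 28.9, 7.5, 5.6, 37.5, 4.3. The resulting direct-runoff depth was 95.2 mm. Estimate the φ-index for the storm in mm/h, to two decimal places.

Only the 2 blocks with intensity above φ contribute runoff: 28.9, 37.5 mm/h.
Σ(I−φ)·Δt = d  ⇒  (28.9+37.5 − 2φ)·2 = 95.2
φ = (66.40 − 95.2/2) / 2 = 9.40 mm/h.

φ ≈ 9.40 mm/h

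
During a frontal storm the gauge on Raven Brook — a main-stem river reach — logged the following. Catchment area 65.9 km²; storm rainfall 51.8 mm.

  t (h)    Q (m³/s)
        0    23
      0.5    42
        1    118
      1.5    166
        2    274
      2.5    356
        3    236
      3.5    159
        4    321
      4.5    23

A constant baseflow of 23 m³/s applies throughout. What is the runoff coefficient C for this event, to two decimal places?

ΣQ_DR = 1488 m³/s; V = ΣQ_DR·Δt = 2.678 × 10^6 m³.
Runoff depth d = V / A = 40.64 mm.
C = d / P = 40.64 / 51.8 = 0.78.

C ≈ 0.78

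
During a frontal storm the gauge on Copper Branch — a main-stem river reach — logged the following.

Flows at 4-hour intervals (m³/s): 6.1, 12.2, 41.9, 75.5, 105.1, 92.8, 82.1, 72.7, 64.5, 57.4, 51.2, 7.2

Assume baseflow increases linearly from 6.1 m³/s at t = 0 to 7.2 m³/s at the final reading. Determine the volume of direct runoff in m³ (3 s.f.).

V ≈ 8.48 × 10^6 m³

Direct-runoff ordinates (Q − Q_b): 0.00, 6.00, 35.60, 69.10, 98.60, 86.20, 75.40, 65.90, 57.60, 50.40, 44.10, 0.00 m³/s.
ΣQ_DR = 588.9 m³/s.
With Δt = 4 h = 14400 s, V = ΣQ_DR · Δt = 588.9 × 14400 = 8.48 × 10^6 m³.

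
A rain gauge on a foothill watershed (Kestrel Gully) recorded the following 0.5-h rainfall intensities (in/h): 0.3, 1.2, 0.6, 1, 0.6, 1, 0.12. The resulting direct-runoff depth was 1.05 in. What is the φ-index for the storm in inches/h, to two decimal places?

Only the 5 blocks with intensity above φ contribute runoff: 1.2, 0.6, 1, 0.6, 1 in/h.
Σ(I−φ)·Δt = d  ⇒  (1.2+0.6+1+0.6+1 − 5φ)·0.5 = 1.05
φ = (4.400 − 1.05/0.5) / 5 = 0.46 in/h.

φ ≈ 0.46 in/h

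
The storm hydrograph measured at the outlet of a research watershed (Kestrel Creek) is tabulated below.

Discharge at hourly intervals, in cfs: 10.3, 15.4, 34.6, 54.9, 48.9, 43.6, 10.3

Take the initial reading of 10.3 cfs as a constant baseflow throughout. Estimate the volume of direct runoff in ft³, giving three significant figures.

V ≈ 5.25 × 10^5 ft³

Direct-runoff ordinates (Q − Q_b): 0.0, 5.1, 24.3, 44.6, 38.6, 33.3, 0.0 cfs.
ΣQ_DR = 145.9 cfs.
With Δt = 1 h = 3600 s, V = ΣQ_DR · Δt = 145.9 × 3600 = 5.25 × 10^5 ft³.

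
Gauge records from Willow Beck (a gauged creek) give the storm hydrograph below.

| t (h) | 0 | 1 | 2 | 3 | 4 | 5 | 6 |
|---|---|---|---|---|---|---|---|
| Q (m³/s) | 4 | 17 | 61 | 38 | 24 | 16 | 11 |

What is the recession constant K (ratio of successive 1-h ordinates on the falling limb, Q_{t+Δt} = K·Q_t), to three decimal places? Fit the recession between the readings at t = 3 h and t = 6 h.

K ≈ 0.662

Using the recession-limb readings at t = 3 h and t = 6 h: Q falls from 38 to 11 m³/s over 3 intervals.
K = (Q₂/Q₁)^(1/3) = (11/38)^(1/3) = 0.662.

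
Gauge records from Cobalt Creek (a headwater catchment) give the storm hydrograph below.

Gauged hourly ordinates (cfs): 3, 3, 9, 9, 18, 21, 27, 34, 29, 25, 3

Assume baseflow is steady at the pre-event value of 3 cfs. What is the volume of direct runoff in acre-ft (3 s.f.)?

Direct-runoff ordinates (Q − Q_b): 0.0, 0.0, 6.0, 6.0, 15.0, 18.0, 24.0, 31.0, 26.0, 22.0, 0.0 cfs.
ΣQ_DR = 148.0 cfs.
With Δt = 1 h = 3600 s, V = ΣQ_DR · Δt = 148.0 × 3600 = 5.33 × 10^5 ft³ = 12.2 acre-ft.

V ≈ 12.2 acre-ft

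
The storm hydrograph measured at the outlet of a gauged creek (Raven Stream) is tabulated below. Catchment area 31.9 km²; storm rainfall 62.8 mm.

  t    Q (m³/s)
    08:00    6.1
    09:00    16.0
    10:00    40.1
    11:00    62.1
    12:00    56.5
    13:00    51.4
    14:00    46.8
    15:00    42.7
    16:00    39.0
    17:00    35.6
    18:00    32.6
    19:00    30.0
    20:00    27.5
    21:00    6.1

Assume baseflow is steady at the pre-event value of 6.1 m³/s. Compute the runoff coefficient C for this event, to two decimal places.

C ≈ 0.73

ΣQ_DR = 407.1 m³/s; V = ΣQ_DR·Δt = 1.466 × 10^6 m³.
Runoff depth d = V / A = 45.94 mm.
C = d / P = 45.94 / 62.8 = 0.73.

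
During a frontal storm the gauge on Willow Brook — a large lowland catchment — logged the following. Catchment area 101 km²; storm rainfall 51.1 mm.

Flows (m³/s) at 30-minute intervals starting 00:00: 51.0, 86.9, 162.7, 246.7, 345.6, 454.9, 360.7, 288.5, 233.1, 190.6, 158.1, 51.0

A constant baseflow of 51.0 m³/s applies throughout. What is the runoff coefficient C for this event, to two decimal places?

C ≈ 0.70

ΣQ_DR = 2018 m³/s; V = ΣQ_DR·Δt = 3.632 × 10^6 m³.
Runoff depth d = V / A = 35.96 mm.
C = d / P = 35.96 / 51.1 = 0.70.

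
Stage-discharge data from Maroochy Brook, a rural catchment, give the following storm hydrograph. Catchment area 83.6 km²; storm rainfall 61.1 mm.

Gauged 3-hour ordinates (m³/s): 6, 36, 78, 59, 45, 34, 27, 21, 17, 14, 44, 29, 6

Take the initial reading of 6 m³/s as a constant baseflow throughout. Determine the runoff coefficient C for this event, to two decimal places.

ΣQ_DR = 338.0 m³/s; V = ΣQ_DR·Δt = 3.650 × 10^6 m³.
Runoff depth d = V / A = 43.67 mm.
C = d / P = 43.67 / 61.1 = 0.71.

C ≈ 0.71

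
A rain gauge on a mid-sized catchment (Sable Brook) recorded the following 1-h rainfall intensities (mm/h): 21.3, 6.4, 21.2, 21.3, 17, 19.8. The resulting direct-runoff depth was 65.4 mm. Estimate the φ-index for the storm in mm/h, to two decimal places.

φ ≈ 7.04 mm/h

Only the 5 blocks with intensity above φ contribute runoff: 21.3, 21.2, 21.3, 17, 19.8 mm/h.
Σ(I−φ)·Δt = d  ⇒  (21.3+21.2+21.3+17+19.8 − 5φ)·1 = 65.4
φ = (100.6 − 65.4/1) / 5 = 7.04 mm/h.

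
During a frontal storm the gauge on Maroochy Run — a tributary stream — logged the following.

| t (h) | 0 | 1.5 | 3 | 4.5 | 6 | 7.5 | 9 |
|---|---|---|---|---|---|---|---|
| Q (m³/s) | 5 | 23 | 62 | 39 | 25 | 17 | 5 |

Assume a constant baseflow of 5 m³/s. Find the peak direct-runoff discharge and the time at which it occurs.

Subtracting baseflow gives direct-runoff ordinates: 0.0, 18.0, 57.0, 34.0, 20.0, 12.0, 0.0 m³/s.
The maximum is 57.0 m³/s, occurring at the reading for t = 3 h.

Q_p = 57.0 m³/s at t = 3 h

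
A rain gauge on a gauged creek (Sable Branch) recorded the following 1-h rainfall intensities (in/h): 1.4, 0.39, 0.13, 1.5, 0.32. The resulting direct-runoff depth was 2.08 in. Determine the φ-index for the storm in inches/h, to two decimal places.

Only the 2 blocks with intensity above φ contribute runoff: 1.4, 1.5 in/h.
Σ(I−φ)·Δt = d  ⇒  (1.4+1.5 − 2φ)·1 = 2.08
φ = (2.900 − 2.08/1) / 2 = 0.41 in/h.

φ ≈ 0.41 in/h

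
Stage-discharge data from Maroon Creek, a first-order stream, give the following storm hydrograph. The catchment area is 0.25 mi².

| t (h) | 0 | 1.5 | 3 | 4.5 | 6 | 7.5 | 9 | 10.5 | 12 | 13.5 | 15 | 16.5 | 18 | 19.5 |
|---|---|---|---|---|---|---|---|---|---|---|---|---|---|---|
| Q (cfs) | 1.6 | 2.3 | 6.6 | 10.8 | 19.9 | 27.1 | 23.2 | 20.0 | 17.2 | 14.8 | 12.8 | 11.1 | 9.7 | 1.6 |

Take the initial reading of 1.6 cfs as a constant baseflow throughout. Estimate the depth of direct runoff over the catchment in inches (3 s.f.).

Direct runoff: 0.0, 0.7, 5.0, 9.2, 18.3, 25.5, 21.6, 18.4, 15.6, 13.2, 11.2, 9.5, 8.1, 0.0 cfs; ΣQ_DR = 156.3 cfs.
V = ΣQ_DR · Δt = 156.3 × 5400 s = 8.440 × 10^5 ft³.
Over A = 0.25 mi², depth = V / A = 1.45 in.

d ≈ 1.45 in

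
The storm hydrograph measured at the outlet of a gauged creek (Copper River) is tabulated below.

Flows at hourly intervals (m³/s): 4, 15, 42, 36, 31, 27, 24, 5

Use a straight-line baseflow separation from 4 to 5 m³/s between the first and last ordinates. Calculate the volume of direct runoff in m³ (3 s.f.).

Direct-runoff ordinates (Q − Q_b): 0.00, 10.86, 37.71, 31.57, 26.43, 22.29, 19.14, 0.00 m³/s.
ΣQ_DR = 148.0 m³/s.
With Δt = 1 h = 3600 s, V = ΣQ_DR · Δt = 148.0 × 3600 = 5.33 × 10^5 m³.

V ≈ 5.33 × 10^5 m³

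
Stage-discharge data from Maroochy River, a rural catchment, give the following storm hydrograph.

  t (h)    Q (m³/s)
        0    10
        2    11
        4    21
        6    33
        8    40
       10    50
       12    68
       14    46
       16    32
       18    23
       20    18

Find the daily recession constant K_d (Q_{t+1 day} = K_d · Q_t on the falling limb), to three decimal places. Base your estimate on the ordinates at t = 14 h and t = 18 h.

K_d ≈ 0.016

Between t = 14 h and t = 18 h the flow falls from 46 to 23 m³/s over 2×2 h = 4 h.
Per-interval ratio K = (23/46)^(1/2) = 0.7071; K_d = K^(24/2) = 0.016.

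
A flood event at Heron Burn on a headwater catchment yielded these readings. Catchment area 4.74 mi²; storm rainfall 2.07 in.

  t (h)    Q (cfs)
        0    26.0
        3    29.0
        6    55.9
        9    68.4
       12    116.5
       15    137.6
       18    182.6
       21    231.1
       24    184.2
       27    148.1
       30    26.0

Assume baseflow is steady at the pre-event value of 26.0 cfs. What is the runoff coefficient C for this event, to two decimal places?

C ≈ 0.44

ΣQ_DR = 919.4 cfs; V = ΣQ_DR·Δt = 9.930 × 10^6 ft³.
Runoff depth d = V / A = 0.9017 in.
C = d / P = 0.9017 / 2.07 = 0.44.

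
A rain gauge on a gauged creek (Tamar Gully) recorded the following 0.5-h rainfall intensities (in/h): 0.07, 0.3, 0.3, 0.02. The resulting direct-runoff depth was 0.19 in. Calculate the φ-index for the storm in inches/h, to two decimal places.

Only the 2 blocks with intensity above φ contribute runoff: 0.3, 0.3 in/h.
Σ(I−φ)·Δt = d  ⇒  (0.3+0.3 − 2φ)·0.5 = 0.19
φ = (0.6000 − 0.19/0.5) / 2 = 0.11 in/h.

φ ≈ 0.11 in/h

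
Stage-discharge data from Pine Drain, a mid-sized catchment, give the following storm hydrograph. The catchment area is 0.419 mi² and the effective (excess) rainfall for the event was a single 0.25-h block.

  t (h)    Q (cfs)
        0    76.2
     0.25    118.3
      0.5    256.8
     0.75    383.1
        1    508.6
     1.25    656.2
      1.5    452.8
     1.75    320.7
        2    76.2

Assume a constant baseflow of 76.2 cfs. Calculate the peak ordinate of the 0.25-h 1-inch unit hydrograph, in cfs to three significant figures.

U_p ≈ 290 cfs

Direct runoff: 0.0, 42.1, 180.6, 306.9, 432.4, 580.0, 376.6, 244.5, 0.0 cfs; ΣQ_DR = 2163 cfs, peak = 580.0 cfs.
Runoff depth d = ΣQ_DR·Δt / A = 2163 × 900 / (0.419 mi²) = 2.000 in.
The 1-inch UH is the DRH scaled by (1 in)/d, so U_p = 580.0 × 1/2.000 = 290 cfs.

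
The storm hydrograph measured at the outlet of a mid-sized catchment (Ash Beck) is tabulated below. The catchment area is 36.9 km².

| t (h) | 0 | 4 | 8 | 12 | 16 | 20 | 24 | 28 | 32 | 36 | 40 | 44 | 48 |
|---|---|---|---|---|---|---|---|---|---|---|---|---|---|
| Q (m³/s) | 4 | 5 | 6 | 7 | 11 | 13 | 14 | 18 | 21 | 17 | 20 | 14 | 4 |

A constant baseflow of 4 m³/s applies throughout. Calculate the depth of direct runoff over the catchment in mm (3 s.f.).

d ≈ 39.8 mm

Direct runoff: 0.0, 1.0, 2.0, 3.0, 7.0, 9.0, 10.0, 14.0, 17.0, 13.0, 16.0, 10.0, 0.0 m³/s; ΣQ_DR = 102.0 m³/s.
V = ΣQ_DR · Δt = 102.0 × 14400 s = 1.469 × 10^6 m³.
Over A = 36.9 km², depth = V / A = 39.8 mm.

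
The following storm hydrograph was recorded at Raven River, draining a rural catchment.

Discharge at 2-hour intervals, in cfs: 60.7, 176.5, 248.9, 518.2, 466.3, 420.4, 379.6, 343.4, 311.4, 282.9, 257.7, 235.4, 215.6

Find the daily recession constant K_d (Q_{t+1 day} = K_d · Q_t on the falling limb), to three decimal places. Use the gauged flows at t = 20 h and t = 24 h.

Between t = 20 h and t = 24 h the flow falls from 257.7 to 215.6 cfs over 2×2 h = 4 h.
Per-interval ratio K = (215.6/257.7)^(1/2) = 0.9147; K_d = K^(24/2) = 0.343.

K_d ≈ 0.343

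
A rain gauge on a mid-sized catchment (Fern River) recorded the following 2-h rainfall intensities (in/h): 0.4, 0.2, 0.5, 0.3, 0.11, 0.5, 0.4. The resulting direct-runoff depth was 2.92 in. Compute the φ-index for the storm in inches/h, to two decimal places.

φ ≈ 0.14 in/h

Only the 6 blocks with intensity above φ contribute runoff: 0.4, 0.2, 0.5, 0.3, 0.5, 0.4 in/h.
Σ(I−φ)·Δt = d  ⇒  (0.4+0.2+0.5+0.3+0.5+0.4 − 6φ)·2 = 2.92
φ = (2.300 − 2.92/2) / 6 = 0.14 in/h.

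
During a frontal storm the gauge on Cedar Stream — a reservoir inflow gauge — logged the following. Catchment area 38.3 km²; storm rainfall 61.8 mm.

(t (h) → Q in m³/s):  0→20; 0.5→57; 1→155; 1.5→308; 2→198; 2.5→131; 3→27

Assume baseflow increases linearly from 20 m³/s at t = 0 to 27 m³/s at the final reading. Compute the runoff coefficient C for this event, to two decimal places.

ΣQ_DR = 731.5 m³/s; V = ΣQ_DR·Δt = 1.317 × 10^6 m³.
Runoff depth d = V / A = 34.38 mm.
C = d / P = 34.38 / 61.8 = 0.56.

C ≈ 0.56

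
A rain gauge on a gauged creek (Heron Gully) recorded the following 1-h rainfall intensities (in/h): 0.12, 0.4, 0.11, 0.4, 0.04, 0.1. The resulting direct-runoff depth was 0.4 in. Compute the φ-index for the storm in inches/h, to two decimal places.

φ ≈ 0.20 in/h

Only the 2 blocks with intensity above φ contribute runoff: 0.4, 0.4 in/h.
Σ(I−φ)·Δt = d  ⇒  (0.4+0.4 − 2φ)·1 = 0.4
φ = (0.8000 − 0.4/1) / 2 = 0.20 in/h.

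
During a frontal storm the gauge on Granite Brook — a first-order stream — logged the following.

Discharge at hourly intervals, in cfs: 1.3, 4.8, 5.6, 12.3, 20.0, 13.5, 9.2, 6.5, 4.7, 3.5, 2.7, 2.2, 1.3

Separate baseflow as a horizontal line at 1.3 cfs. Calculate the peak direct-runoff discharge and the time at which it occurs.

Q_p = 18.7 cfs at t = 4 h

Subtracting baseflow gives direct-runoff ordinates: 0.0, 3.5, 4.3, 11.0, 18.7, 12.2, 7.9, 5.2, 3.4, 2.2, 1.4, 0.9, 0.0 cfs.
The maximum is 18.7 cfs, occurring at the reading for t = 4 h.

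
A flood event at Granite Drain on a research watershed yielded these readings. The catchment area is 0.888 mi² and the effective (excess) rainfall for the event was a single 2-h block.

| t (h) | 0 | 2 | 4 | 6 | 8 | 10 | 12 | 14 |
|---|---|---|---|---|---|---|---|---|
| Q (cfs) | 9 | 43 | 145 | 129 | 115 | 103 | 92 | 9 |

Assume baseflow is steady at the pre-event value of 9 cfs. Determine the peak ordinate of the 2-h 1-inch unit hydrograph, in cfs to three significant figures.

U_p ≈ 68.0 cfs

Direct runoff: 0.0, 34.0, 136.0, 120.0, 106.0, 94.0, 83.0, 0.0 cfs; ΣQ_DR = 573.0 cfs, peak = 136.0 cfs.
Runoff depth d = ΣQ_DR·Δt / A = 573.0 × 7200 / (0.888 mi²) = 2.000 in.
The 1-inch UH is the DRH scaled by (1 in)/d, so U_p = 136.0 × 1/2.000 = 68.0 cfs.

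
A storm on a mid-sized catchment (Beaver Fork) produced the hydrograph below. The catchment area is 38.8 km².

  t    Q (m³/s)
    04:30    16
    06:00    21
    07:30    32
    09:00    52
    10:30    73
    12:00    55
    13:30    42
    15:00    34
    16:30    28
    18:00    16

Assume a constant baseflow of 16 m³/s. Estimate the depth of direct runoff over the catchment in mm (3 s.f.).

Direct runoff: 0.0, 5.0, 16.0, 36.0, 57.0, 39.0, 26.0, 18.0, 12.0, 0.0 m³/s; ΣQ_DR = 209.0 m³/s.
V = ΣQ_DR · Δt = 209.0 × 5400 s = 1.129 × 10^6 m³.
Over A = 38.8 km², depth = V / A = 29.1 mm.

d ≈ 29.1 mm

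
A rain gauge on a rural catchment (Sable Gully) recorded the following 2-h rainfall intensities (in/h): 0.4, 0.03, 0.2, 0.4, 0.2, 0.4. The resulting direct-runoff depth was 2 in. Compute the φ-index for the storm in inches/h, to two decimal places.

φ ≈ 0.12 in/h

Only the 5 blocks with intensity above φ contribute runoff: 0.4, 0.2, 0.4, 0.2, 0.4 in/h.
Σ(I−φ)·Δt = d  ⇒  (0.4+0.2+0.4+0.2+0.4 − 5φ)·2 = 2
φ = (1.600 − 2/2) / 5 = 0.12 in/h.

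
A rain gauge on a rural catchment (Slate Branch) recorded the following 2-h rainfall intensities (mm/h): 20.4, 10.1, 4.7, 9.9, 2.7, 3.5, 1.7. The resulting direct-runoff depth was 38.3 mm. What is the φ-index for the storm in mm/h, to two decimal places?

φ ≈ 7.08 mm/h

Only the 3 blocks with intensity above φ contribute runoff: 20.4, 10.1, 9.9 mm/h.
Σ(I−φ)·Δt = d  ⇒  (20.4+10.1+9.9 − 3φ)·2 = 38.3
φ = (40.40 − 38.3/2) / 3 = 7.08 mm/h.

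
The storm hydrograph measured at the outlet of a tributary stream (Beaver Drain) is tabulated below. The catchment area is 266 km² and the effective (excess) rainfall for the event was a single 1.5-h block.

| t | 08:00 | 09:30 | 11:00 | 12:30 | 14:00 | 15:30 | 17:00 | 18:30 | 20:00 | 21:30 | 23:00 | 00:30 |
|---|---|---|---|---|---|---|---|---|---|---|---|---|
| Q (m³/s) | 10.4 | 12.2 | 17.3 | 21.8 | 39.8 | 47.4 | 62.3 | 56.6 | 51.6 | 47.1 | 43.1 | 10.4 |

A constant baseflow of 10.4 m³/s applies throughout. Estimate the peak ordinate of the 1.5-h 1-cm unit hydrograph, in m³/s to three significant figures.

U_p ≈ 86.6 m³/s

Direct runoff: 0.0, 1.8, 6.9, 11.4, 29.4, 37.0, 51.9, 46.2, 41.2, 36.7, 32.7, 0.0 m³/s; ΣQ_DR = 295.2 m³/s, peak = 51.9 m³/s.
Runoff depth d = ΣQ_DR·Δt / A = 295.2 × 5400 / (266 km²) = 5.993 mm.
The 1-cm UH is the DRH scaled by (10 mm)/d, so U_p = 51.9 × 10/5.993 = 86.6 m³/s.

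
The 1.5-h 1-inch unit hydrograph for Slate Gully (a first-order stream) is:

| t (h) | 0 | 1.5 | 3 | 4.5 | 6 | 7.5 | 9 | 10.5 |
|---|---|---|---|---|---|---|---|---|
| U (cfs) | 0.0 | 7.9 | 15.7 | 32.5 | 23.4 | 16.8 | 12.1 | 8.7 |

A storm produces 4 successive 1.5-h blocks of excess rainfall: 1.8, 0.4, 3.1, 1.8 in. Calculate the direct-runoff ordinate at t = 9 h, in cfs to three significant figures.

Q ≈ 160 cfs

By discrete convolution, Q_j = Σ (P_i / 1 in) · U_{j−i}.
At t = 9 h (j=6): Q = (1.8/1)·12.1 + (0.4/1)·16.8 + (3.1/1)·23.4 + (1.8/1)·32.5 = 160 cfs.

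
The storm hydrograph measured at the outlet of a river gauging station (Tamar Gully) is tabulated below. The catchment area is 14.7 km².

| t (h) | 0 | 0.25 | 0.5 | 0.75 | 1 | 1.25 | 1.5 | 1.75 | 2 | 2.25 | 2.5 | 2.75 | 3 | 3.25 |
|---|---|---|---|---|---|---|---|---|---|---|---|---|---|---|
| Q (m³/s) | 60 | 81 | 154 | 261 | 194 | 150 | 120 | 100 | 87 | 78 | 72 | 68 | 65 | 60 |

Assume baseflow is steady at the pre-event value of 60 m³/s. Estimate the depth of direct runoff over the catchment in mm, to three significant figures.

d ≈ 43.5 mm

Direct runoff: 0.0, 21.0, 94.0, 201.0, 134.0, 90.0, 60.0, 40.0, 27.0, 18.0, 12.0, 8.0, 5.0, 0.0 m³/s; ΣQ_DR = 710.0 m³/s.
V = ΣQ_DR · Δt = 710.0 × 900 s = 6.390 × 10^5 m³.
Over A = 14.7 km², depth = V / A = 43.5 mm.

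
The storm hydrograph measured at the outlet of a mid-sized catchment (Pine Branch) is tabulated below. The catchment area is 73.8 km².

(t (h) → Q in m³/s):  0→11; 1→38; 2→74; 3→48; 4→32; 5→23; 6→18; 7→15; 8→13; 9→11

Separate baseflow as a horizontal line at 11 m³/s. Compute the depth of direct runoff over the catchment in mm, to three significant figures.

Direct runoff: 0.0, 27.0, 63.0, 37.0, 21.0, 12.0, 7.0, 4.0, 2.0, 0.0 m³/s; ΣQ_DR = 173.0 m³/s.
V = ΣQ_DR · Δt = 173.0 × 3600 s = 6.228 × 10^5 m³.
Over A = 73.8 km², depth = V / A = 8.44 mm.

d ≈ 8.44 mm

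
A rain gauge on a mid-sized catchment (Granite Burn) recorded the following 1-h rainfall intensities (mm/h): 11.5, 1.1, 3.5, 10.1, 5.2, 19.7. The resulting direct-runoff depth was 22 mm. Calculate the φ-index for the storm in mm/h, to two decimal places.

φ ≈ 6.43 mm/h

Only the 3 blocks with intensity above φ contribute runoff: 11.5, 10.1, 19.7 mm/h.
Σ(I−φ)·Δt = d  ⇒  (11.5+10.1+19.7 − 3φ)·1 = 22
φ = (41.30 − 22/1) / 3 = 6.43 mm/h.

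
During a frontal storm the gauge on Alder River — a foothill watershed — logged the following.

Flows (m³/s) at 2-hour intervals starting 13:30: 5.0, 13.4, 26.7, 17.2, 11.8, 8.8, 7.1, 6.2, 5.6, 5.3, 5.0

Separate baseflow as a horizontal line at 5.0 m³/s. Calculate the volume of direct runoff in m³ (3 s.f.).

Direct-runoff ordinates (Q − Q_b): 0.0, 8.4, 21.7, 12.2, 6.8, 3.8, 2.1, 1.2, 0.6, 0.3, 0.0 m³/s.
ΣQ_DR = 57.10 m³/s.
With Δt = 2 h = 7200 s, V = ΣQ_DR · Δt = 57.10 × 7200 = 4.11 × 10^5 m³.

V ≈ 4.11 × 10^5 m³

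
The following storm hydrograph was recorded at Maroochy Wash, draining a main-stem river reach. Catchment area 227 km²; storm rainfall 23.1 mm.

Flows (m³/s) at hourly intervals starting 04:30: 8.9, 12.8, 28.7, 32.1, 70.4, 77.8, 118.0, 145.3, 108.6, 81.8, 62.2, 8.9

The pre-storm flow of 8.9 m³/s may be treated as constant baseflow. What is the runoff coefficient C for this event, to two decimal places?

ΣQ_DR = 648.7 m³/s; V = ΣQ_DR·Δt = 2.335 × 10^6 m³.
Runoff depth d = V / A = 10.29 mm.
C = d / P = 10.29 / 23.1 = 0.45.

C ≈ 0.45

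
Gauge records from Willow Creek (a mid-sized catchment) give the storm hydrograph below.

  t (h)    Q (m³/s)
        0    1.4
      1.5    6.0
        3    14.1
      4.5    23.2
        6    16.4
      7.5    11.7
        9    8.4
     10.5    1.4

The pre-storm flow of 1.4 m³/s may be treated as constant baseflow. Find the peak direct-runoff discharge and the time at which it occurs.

Subtracting baseflow gives direct-runoff ordinates: 0.0, 4.6, 12.7, 21.8, 15.0, 10.3, 7.0, 0.0 m³/s.
The maximum is 21.8 m³/s, occurring at the reading for t = 4.5 h.

Q_p = 21.8 m³/s at t = 4.5 h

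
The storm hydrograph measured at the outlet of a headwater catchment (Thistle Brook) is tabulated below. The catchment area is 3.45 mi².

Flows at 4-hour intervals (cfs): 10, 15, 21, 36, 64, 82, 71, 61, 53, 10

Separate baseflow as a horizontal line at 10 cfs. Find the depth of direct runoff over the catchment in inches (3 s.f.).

Direct runoff: 0.0, 5.0, 11.0, 26.0, 54.0, 72.0, 61.0, 51.0, 43.0, 0.0 cfs; ΣQ_DR = 323.0 cfs.
V = ΣQ_DR · Δt = 323.0 × 14400 s = 4.651 × 10^6 ft³.
Over A = 3.45 mi², depth = V / A = 0.580 in.

d ≈ 0.580 in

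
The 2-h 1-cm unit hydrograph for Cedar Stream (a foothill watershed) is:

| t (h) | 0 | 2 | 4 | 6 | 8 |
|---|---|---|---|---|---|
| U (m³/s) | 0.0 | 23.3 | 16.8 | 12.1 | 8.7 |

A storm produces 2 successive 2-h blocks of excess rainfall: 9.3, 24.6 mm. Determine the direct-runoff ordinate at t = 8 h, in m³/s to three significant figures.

By discrete convolution, Q_j = Σ (P_i / 10 mm) · U_{j−i}.
At t = 8 h (j=4): Q = (9.3/10)·8.7 + (24.6/10)·12.1 = 37.9 m³/s.

Q ≈ 37.9 m³/s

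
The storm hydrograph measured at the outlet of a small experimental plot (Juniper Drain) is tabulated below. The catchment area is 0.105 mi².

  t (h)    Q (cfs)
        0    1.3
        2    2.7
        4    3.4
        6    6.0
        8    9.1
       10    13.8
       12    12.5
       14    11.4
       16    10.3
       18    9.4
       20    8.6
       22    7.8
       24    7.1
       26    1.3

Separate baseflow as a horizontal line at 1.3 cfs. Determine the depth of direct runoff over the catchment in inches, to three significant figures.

Direct runoff: 0.0, 1.4, 2.1, 4.7, 7.8, 12.5, 11.2, 10.1, 9.0, 8.1, 7.3, 6.5, 5.8, 0.0 cfs; ΣQ_DR = 86.50 cfs.
V = ΣQ_DR · Δt = 86.50 × 7200 s = 6.228 × 10^5 ft³.
Over A = 0.105 mi², depth = V / A = 2.55 in.

d ≈ 2.55 in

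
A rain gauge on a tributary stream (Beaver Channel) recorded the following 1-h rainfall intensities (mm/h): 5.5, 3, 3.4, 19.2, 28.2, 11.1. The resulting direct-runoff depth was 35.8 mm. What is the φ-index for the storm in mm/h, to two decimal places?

φ ≈ 7.57 mm/h

Only the 3 blocks with intensity above φ contribute runoff: 19.2, 28.2, 11.1 mm/h.
Σ(I−φ)·Δt = d  ⇒  (19.2+28.2+11.1 − 3φ)·1 = 35.8
φ = (58.50 − 35.8/1) / 3 = 7.57 mm/h.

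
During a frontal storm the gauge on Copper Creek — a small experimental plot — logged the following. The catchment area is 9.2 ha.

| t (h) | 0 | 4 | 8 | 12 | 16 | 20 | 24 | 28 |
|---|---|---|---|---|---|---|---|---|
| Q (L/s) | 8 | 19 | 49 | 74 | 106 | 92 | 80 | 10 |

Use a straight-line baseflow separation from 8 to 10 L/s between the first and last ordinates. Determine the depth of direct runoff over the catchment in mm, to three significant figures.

Direct runoff: 0.00, 10.71, 40.43, 65.14, 96.86, 82.57, 70.29, 0.00 L/s; ΣQ_DR = 366.0 L/s.
V = ΣQ_DR · Δt = 366.0 × 14400 s = 5.270 × 10^6 L.
Over A = 9.2 ha, depth = V / A = 57.3 mm.

d ≈ 57.3 mm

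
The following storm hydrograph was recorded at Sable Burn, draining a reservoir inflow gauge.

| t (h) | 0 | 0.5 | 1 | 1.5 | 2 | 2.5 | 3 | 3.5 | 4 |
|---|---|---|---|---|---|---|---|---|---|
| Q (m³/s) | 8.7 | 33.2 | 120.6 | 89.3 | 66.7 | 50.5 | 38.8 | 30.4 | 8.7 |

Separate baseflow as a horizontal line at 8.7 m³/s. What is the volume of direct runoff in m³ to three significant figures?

V ≈ 6.63 × 10^5 m³

Direct-runoff ordinates (Q − Q_b): 0.0, 24.5, 111.9, 80.6, 58.0, 41.8, 30.1, 21.7, 0.0 m³/s.
ΣQ_DR = 368.6 m³/s.
With Δt = 0.5 h = 1800 s, V = ΣQ_DR · Δt = 368.6 × 1800 = 6.63 × 10^5 m³.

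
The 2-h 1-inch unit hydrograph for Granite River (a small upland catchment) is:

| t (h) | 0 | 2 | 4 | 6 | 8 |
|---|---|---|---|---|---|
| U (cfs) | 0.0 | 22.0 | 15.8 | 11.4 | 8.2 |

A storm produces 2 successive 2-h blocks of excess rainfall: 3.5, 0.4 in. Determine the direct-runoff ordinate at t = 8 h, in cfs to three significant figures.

By discrete convolution, Q_j = Σ (P_i / 1 in) · U_{j−i}.
At t = 8 h (j=4): Q = (3.5/1)·8.2 + (0.4/1)·11.4 = 33.3 cfs.

Q ≈ 33.3 cfs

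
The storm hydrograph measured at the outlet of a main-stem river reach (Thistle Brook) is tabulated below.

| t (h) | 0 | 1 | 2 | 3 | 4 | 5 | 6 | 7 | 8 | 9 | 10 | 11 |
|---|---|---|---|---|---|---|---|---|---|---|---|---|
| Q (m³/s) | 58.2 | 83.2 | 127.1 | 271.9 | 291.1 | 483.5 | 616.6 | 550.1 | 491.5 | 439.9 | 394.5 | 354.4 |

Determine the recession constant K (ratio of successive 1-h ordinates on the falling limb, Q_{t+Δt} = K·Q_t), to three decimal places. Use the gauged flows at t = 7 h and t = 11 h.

K ≈ 0.896

Using the recession-limb readings at t = 7 h and t = 11 h: Q falls from 550.1 to 354.4 m³/s over 4 intervals.
K = (Q₂/Q₁)^(1/4) = (354.4/550.1)^(1/4) = 0.896.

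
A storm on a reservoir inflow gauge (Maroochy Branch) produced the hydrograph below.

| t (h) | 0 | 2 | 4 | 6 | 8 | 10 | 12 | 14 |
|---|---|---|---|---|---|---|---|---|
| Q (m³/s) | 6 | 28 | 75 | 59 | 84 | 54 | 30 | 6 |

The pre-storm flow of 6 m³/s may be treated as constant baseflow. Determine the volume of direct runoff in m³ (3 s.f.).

Direct-runoff ordinates (Q − Q_b): 0.0, 22.0, 69.0, 53.0, 78.0, 48.0, 24.0, 0.0 m³/s.
ΣQ_DR = 294.0 m³/s.
With Δt = 2 h = 7200 s, V = ΣQ_DR · Δt = 294.0 × 7200 = 2.12 × 10^6 m³.

V ≈ 2.12 × 10^6 m³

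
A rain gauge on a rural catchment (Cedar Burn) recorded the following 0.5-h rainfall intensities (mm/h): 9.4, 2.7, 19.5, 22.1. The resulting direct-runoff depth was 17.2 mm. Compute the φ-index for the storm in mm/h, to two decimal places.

φ ≈ 5.53 mm/h

Only the 3 blocks with intensity above φ contribute runoff: 9.4, 19.5, 22.1 mm/h.
Σ(I−φ)·Δt = d  ⇒  (9.4+19.5+22.1 − 3φ)·0.5 = 17.2
φ = (51.00 − 17.2/0.5) / 3 = 5.53 mm/h.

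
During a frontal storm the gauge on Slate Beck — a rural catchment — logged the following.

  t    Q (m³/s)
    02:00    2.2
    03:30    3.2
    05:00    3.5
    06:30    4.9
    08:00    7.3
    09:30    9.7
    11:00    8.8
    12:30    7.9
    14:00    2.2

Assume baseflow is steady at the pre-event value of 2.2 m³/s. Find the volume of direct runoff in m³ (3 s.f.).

Direct-runoff ordinates (Q − Q_b): 0.0, 1.0, 1.3, 2.7, 5.1, 7.5, 6.6, 5.7, 0.0 m³/s.
ΣQ_DR = 29.90 m³/s.
With Δt = 1.5 h = 5400 s, V = ΣQ_DR · Δt = 29.90 × 5400 = 1.61 × 10^5 m³.

V ≈ 1.61 × 10^5 m³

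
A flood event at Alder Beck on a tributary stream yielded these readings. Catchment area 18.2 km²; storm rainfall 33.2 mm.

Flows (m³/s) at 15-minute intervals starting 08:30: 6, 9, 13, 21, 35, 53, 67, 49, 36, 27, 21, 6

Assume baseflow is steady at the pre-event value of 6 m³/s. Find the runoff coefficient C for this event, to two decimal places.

ΣQ_DR = 271.0 m³/s; V = ΣQ_DR·Δt = 2.439 × 10^5 m³.
Runoff depth d = V / A = 13.40 mm.
C = d / P = 13.40 / 33.2 = 0.40.

C ≈ 0.40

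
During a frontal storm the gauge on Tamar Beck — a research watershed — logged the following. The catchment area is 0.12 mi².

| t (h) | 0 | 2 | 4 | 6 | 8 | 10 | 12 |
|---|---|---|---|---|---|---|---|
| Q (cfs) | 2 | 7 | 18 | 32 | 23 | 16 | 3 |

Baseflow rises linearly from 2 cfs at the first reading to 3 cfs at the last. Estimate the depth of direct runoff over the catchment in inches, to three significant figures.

Direct runoff: 0.00, 4.83, 15.67, 29.50, 20.33, 13.17, 0.00 cfs; ΣQ_DR = 83.50 cfs.
V = ΣQ_DR · Δt = 83.50 × 7200 s = 6.012 × 10^5 ft³.
Over A = 0.12 mi², depth = V / A = 2.16 in.

d ≈ 2.16 in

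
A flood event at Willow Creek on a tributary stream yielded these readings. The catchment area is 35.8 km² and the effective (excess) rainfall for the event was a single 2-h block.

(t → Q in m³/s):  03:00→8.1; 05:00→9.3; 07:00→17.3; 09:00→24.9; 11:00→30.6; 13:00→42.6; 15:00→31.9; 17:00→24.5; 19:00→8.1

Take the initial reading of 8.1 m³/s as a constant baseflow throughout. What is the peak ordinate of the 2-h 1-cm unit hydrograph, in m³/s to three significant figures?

Direct runoff: 0.0, 1.2, 9.2, 16.8, 22.5, 34.5, 23.8, 16.4, 0.0 m³/s; ΣQ_DR = 124.4 m³/s, peak = 34.5 m³/s.
Runoff depth d = ΣQ_DR·Δt / A = 124.4 × 7200 / (35.8 km²) = 25.02 mm.
The 1-cm UH is the DRH scaled by (10 mm)/d, so U_p = 34.5 × 10/25.02 = 13.8 m³/s.

U_p ≈ 13.8 m³/s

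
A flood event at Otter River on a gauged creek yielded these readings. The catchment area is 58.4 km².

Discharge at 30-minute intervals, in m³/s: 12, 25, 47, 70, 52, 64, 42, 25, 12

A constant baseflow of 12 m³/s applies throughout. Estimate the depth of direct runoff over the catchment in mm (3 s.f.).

d ≈ 7.43 mm

Direct runoff: 0.0, 13.0, 35.0, 58.0, 40.0, 52.0, 30.0, 13.0, 0.0 m³/s; ΣQ_DR = 241.0 m³/s.
V = ΣQ_DR · Δt = 241.0 × 1800 s = 4.338 × 10^5 m³.
Over A = 58.4 km², depth = V / A = 7.43 mm.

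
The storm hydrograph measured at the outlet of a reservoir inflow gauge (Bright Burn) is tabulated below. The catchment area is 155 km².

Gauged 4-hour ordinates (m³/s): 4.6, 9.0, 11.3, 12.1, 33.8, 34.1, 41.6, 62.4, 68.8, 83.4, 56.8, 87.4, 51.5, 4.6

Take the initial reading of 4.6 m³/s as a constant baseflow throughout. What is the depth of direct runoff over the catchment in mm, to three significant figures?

d ≈ 46.2 mm

Direct runoff: 0.0, 4.4, 6.7, 7.5, 29.2, 29.5, 37.0, 57.8, 64.2, 78.8, 52.2, 82.8, 46.9, 0.0 m³/s; ΣQ_DR = 497.0 m³/s.
V = ΣQ_DR · Δt = 497.0 × 14400 s = 7.157 × 10^6 m³.
Over A = 155 km², depth = V / A = 46.2 mm.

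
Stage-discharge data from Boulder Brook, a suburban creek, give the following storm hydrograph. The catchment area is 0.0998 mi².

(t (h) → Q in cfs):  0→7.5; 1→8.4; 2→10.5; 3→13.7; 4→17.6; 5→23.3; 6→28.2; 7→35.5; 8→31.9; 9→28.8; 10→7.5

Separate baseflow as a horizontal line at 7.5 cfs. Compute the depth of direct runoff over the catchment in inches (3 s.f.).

Direct runoff: 0.0, 0.9, 3.0, 6.2, 10.1, 15.8, 20.7, 28.0, 24.4, 21.3, 0.0 cfs; ΣQ_DR = 130.4 cfs.
V = ΣQ_DR · Δt = 130.4 × 3600 s = 4.694 × 10^5 ft³.
Over A = 0.0998 mi², depth = V / A = 2.02 in.

d ≈ 2.02 in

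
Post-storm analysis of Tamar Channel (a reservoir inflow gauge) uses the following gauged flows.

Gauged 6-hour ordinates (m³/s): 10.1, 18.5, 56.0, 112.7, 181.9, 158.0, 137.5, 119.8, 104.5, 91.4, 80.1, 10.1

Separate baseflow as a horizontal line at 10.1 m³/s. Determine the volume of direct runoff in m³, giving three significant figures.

V ≈ 2.07 × 10^7 m³

Direct-runoff ordinates (Q − Q_b): 0.0, 8.4, 45.9, 102.6, 171.8, 147.9, 127.4, 109.7, 94.4, 81.3, 70.0, 0.0 m³/s.
ΣQ_DR = 959.4 m³/s.
With Δt = 6 h = 21600 s, V = ΣQ_DR · Δt = 959.4 × 21600 = 2.07 × 10^7 m³.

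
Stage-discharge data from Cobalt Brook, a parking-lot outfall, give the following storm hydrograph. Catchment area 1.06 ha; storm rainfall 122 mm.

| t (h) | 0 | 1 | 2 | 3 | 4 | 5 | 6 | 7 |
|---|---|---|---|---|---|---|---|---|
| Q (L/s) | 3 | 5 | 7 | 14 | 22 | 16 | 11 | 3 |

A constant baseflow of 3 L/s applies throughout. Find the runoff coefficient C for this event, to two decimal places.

ΣQ_DR = 57.00 L/s; V = ΣQ_DR·Δt = 2.052 × 10^5 L.
Runoff depth d = V / A = 19.36 mm.
C = d / P = 19.36 / 122 = 0.16.

C ≈ 0.16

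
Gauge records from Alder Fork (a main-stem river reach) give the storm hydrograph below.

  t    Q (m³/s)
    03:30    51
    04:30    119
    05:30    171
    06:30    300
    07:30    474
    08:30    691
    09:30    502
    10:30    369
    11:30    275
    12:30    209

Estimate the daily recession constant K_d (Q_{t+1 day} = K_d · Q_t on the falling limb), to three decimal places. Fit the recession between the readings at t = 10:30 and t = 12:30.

Between t = 10:30 and t = 12:30 the flow falls from 369 to 209 m³/s over 2×1 h = 2 h.
Per-interval ratio K = (209/369)^(1/2) = 0.7526; K_d = K^(24/1) = 0.001.

K_d ≈ 0.001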